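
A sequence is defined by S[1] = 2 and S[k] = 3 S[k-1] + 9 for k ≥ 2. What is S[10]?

S[2] = 3*2 + 9 = 15
S[3] = 3*15 + 9 = 54
S[4] = 3*54 + 9 = 171
S[5] = 3*171 + 9 = 522
S[6] = 3*522 + 9 = 1575
S[7] = 3*1575 + 9 = 4734
S[8] = 3*4734 + 9 = 14211
S[9] = 3*14211 + 9 = 42642
S[10] = 3*42642 + 9 = 127935

127935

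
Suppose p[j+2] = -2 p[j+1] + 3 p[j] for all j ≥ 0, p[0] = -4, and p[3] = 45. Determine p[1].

Let p[1] = v.
p[2] = -12 - 2v
p[3] = 24 + 7v
So 24 + 7v = 45, giving v = 3.

3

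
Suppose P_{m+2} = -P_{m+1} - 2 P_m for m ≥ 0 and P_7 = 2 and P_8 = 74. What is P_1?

Rearranging, P_{m-2} = (P_m + P_{m-1}) / -2.
P_6 = (74 + 2) / -2 = 76/-2 = -38
P_5 = (2 + (-38)) / -2 = -36/-2 = 18
P_4 = (-38 + 18) / -2 = -20/-2 = 10
P_3 = (18 + 10) / -2 = 28/-2 = -14
P_2 = (10 + (-14)) / -2 = -4/-2 = 2
P_1 = (-14 + 2) / -2 = -12/-2 = 6

6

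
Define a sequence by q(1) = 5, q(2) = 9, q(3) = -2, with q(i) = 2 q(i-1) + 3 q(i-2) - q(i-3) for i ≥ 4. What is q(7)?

241

q(4) = 2·(-2) + 3·9 - 5 = 18
q(5) = 2·18 + 3·(-2) - 9 = 21
q(6) = 2·21 + 3·18 - (-2) = 98
q(7) = 2·98 + 3·21 - 18 = 241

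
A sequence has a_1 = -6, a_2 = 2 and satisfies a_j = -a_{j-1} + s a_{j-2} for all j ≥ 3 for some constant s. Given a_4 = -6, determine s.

a_3 = -2 - 6s
a_4 = 2 + 8s
So 2 + 8s = -6, giving s = -1.

-1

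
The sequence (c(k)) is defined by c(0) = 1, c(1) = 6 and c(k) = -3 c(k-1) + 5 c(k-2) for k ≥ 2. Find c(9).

c(2) = -3·6 + 5·1 = -13
c(3) = -3·(-13) + 5·6 = 69
c(4) = -3·69 + 5·(-13) = -272
c(5) = -3·(-272) + 5·69 = 1161
c(6) = -3·1161 + 5·(-272) = -4843
c(7) = -3·(-4843) + 5·1161 = 20334
c(8) = -3·20334 + 5·(-4843) = -85217
c(9) = -3·(-85217) + 5·20334 = 357321

357321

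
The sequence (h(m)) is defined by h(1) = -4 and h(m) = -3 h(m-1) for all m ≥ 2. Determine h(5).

h(2) = -3*(-4) = 12
h(3) = -3*12 = -36
h(4) = -3*(-36) = 108
h(5) = -3*108 = -324

-324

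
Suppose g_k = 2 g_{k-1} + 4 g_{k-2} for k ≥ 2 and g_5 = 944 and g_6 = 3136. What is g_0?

Rearranging, g_{k-2} = (g_k - 2 g_{k-1}) / 4.
g_4 = (3136 - 2(944)) / 4 = 1248/4 = 312
g_3 = (944 - 2(312)) / 4 = 320/4 = 80
g_2 = (312 - 2(80)) / 4 = 152/4 = 38
g_1 = (80 - 2(38)) / 4 = 4/4 = 1
g_0 = (38 - 2(1)) / 4 = 36/4 = 9

9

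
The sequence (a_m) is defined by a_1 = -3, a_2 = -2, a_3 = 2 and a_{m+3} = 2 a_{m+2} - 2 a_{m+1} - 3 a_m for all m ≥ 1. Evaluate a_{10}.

-359

a_4 = 2·2 - 2·(-2) - 3·(-3) = 17
a_5 = 2·17 - 2·2 - 3·(-2) = 36
a_6 = 2·36 - 2·17 - 3·2 = 32
a_7 = 2·32 - 2·36 - 3·17 = -59
a_8 = 2·(-59) - 2·32 - 3·36 = -290
a_9 = 2·(-290) - 2·(-59) - 3·32 = -558
a_{10} = 2·(-558) - 2·(-290) - 3·(-59) = -359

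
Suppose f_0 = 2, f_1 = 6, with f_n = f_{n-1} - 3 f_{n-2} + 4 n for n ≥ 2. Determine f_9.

-190

f_2 = 6 - 3(2) + 8 = 8
f_3 = 8 - 3(6) + 12 = 2
f_4 = 2 - 3(8) + 16 = -6
f_5 = (-6) - 3(2) + 20 = 8
f_6 = 8 - 3(-6) + 24 = 50
f_7 = 50 - 3(8) + 28 = 54
f_8 = 54 - 3(50) + 32 = -64
f_9 = (-64) - 3(54) + 36 = -190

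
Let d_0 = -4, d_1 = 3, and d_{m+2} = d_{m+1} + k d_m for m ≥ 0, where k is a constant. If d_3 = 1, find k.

d_2 = 3 - 4k
d_3 = 3 - k
So 3 - k = 1, giving k = 2.

2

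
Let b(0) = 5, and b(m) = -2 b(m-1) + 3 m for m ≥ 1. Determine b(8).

1118

b(1) = -2·5 + 3 = -7
b(2) = -2·(-7) + 6 = 20
b(3) = -2·20 + 9 = -31
b(4) = -2·(-31) + 12 = 74
b(5) = -2·74 + 15 = -133
b(6) = -2·(-133) + 18 = 284
b(7) = -2·284 + 21 = -547
b(8) = -2·(-547) + 24 = 1118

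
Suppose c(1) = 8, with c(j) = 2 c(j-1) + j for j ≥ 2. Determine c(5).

c(2) = 2·8 + 2 = 18
c(3) = 2·18 + 3 = 39
c(4) = 2·39 + 4 = 82
c(5) = 2·82 + 5 = 169

169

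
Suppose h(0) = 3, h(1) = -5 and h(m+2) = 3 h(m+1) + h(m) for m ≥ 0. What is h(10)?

h(2) = 3(-5) + 3 = -12
h(3) = 3(-12) + (-5) = -41
h(4) = 3(-41) + (-12) = -135
h(5) = 3(-135) + (-41) = -446
h(6) = 3(-446) + (-135) = -1473
h(7) = 3(-1473) + (-446) = -4865
h(8) = 3(-4865) + (-1473) = -16068
h(9) = 3(-16068) + (-4865) = -53069
h(10) = 3(-53069) + (-16068) = -175275

-175275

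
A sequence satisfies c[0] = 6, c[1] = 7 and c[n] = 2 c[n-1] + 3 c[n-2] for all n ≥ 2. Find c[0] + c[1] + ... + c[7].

c[2] = 2*7 + 3*6 = 32
c[3] = 2*32 + 3*7 = 85
c[4] = 2*85 + 3*32 = 266
c[5] = 2*266 + 3*85 = 787
c[6] = 2*787 + 3*266 = 2372
c[7] = 2*2372 + 3*787 = 7105
Sum = 6 + 7 + 32 + 85 + 266 + 787 + 2372 + 7105 = 10660

10660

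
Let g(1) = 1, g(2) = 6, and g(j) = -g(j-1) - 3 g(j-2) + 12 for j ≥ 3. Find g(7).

g(3) = -6 - 3·1 + 12 = 3
g(4) = -3 - 3·6 + 12 = -9
g(5) = -(-9) - 3·3 + 12 = 12
g(6) = -12 - 3·(-9) + 12 = 27
g(7) = -27 - 3·12 + 12 = -51

-51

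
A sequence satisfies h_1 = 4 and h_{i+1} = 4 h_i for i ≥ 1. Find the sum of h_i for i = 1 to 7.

h_2 = 4·4 = 16
h_3 = 4·16 = 64
h_4 = 4·64 = 256
h_5 = 4·256 = 1024
h_6 = 4·1024 = 4096
h_7 = 4·4096 = 16384
Sum = 4 + 16 + 64 + 256 + 1024 + 4096 + 16384 = 21844

21844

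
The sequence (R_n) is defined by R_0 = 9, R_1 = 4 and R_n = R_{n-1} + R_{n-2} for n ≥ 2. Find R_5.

R_2 = 4 + 9 = 13
R_3 = 13 + 4 = 17
R_4 = 17 + 13 = 30
R_5 = 30 + 17 = 47

47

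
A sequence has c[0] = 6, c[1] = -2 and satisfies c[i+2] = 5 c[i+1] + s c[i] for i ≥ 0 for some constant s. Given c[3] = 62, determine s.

c[2] = -10 + 6s
c[3] = -50 + 28s
So -50 + 28s = 62, giving s = 4.

4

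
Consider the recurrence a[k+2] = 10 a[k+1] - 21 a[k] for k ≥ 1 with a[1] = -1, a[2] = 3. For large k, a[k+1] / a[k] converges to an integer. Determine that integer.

7

The characteristic equation is r^2 - 10r + 21 = 0, which factors as (r - 7)(r - 3) = 0.
So the roots are 7 and 3. Since |7| > |3| and the coefficient of 7^k is non-zero, the ratio tends to 7.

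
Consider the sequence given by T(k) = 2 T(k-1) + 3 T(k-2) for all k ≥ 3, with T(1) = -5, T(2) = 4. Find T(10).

-4916

T(3) = 2·4 + 3·(-5) = -7
T(4) = 2·(-7) + 3·4 = -2
T(5) = 2·(-2) + 3·(-7) = -25
T(6) = 2·(-25) + 3·(-2) = -56
T(7) = 2·(-56) + 3·(-25) = -187
T(8) = 2·(-187) + 3·(-56) = -542
T(9) = 2·(-542) + 3·(-187) = -1645
T(10) = 2·(-1645) + 3·(-542) = -4916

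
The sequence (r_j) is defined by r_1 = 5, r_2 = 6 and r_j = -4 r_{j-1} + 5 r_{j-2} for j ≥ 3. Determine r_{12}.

r_3 = -4(6) + 5(5) = 1
r_4 = -4(1) + 5(6) = 26
r_5 = -4(26) + 5(1) = -99
r_6 = -4(-99) + 5(26) = 526
r_7 = -4(526) + 5(-99) = -2599
r_8 = -4(-2599) + 5(526) = 13026
r_9 = -4(13026) + 5(-2599) = -65099
r_{10} = -4(-65099) + 5(13026) = 325526
r_{11} = -4(325526) + 5(-65099) = -1627599
r_{12} = -4(-1627599) + 5(325526) = 8138026

8138026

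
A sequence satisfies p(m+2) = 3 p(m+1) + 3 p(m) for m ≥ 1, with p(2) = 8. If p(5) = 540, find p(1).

Let p(1) = y.
p(3) = 24 + 3y
p(4) = 96 + 9y
p(5) = 360 + 36y
So 360 + 36y = 540, giving y = 5.

5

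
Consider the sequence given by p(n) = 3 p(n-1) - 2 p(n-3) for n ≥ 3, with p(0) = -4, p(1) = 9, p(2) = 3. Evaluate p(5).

93

p(3) = 3*3 - 2*(-4) = 17
p(4) = 3*17 - 2*9 = 33
p(5) = 3*33 - 2*3 = 93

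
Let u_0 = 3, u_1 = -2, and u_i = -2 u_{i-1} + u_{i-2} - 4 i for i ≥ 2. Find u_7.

-224

u_2 = -2(-2) + 3 - 8 = -1
u_3 = -2(-1) + (-2) - 12 = -12
u_4 = -2(-12) + (-1) - 16 = 7
u_5 = -2(7) + (-12) - 20 = -46
u_6 = -2(-46) + 7 - 24 = 75
u_7 = -2(75) + (-46) - 28 = -224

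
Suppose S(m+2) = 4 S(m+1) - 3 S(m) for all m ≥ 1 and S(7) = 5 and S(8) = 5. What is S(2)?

Rearranging, S(m-2) = (S(m) - 4 S(m-1)) / -3.
S(6) = (5 - 4·5) / -3 = -15/-3 = 5
S(5) = (5 - 4·5) / -3 = -15/-3 = 5
S(4) = (5 - 4·5) / -3 = -15/-3 = 5
S(3) = (5 - 4·5) / -3 = -15/-3 = 5
S(2) = (5 - 4·5) / -3 = -15/-3 = 5

5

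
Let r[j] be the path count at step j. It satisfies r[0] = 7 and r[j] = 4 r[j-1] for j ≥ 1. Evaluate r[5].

r[1] = 4·7 = 28
r[2] = 4·28 = 112
r[3] = 4·112 = 448
r[4] = 4·448 = 1792
r[5] = 4·1792 = 7168

7168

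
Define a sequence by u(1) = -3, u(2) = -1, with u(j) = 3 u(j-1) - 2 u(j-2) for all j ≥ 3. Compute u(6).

u(3) = 3·(-1) - 2·(-3) = 3
u(4) = 3·3 - 2·(-1) = 11
u(5) = 3·11 - 2·3 = 27
u(6) = 3·27 - 2·11 = 59

59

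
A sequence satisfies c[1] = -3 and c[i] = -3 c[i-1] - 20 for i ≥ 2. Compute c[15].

The fixed point is -20/(1 + 3) = -5, so c[i] + 5 = -3(c[i-1] + 5).
Hence c[i] = 2·(-3)^{i-1} - 5.
c[15] = 2·(-3)^{14} - 5 = 2·4782969 - 5 = 9565933.

9565933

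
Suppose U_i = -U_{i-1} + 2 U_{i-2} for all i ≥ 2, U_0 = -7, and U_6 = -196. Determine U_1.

Let U_1 = v.
U_2 = -14 - v
U_3 = 14 + 3v
U_4 = -42 - 5v
U_5 = 70 + 11v
U_6 = -154 - 21v
So -154 - 21v = -196, giving v = 2.

2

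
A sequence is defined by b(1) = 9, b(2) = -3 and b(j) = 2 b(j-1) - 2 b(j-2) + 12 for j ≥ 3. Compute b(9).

-36

b(3) = 2*(-3) - 2*9 + 12 = -12
b(4) = 2*(-12) - 2*(-3) + 12 = -6
b(5) = 2*(-6) - 2*(-12) + 12 = 24
b(6) = 2*24 - 2*(-6) + 12 = 72
b(7) = 2*72 - 2*24 + 12 = 108
b(8) = 2*108 - 2*72 + 12 = 84
b(9) = 2*84 - 2*108 + 12 = -36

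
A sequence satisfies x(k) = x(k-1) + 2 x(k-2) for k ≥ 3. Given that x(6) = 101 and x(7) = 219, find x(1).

9

Rearranging, x(k-2) = (x(k) - x(k-1)) / 2.
x(5) = (219 - 101) / 2 = 118/2 = 59
x(4) = (101 - 59) / 2 = 42/2 = 21
x(3) = (59 - 21) / 2 = 38/2 = 19
x(2) = (21 - 19) / 2 = 2/2 = 1
x(1) = (19 - 1) / 2 = 18/2 = 9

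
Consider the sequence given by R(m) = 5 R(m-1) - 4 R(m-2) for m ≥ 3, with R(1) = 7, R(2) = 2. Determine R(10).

R(3) = 5·2 - 4·7 = -18
R(4) = 5·(-18) - 4·2 = -98
R(5) = 5·(-98) - 4·(-18) = -418
R(6) = 5·(-418) - 4·(-98) = -1698
R(7) = 5·(-1698) - 4·(-418) = -6818
R(8) = 5·(-6818) - 4·(-1698) = -27298
R(9) = 5·(-27298) - 4·(-6818) = -109218
R(10) = 5·(-109218) - 4·(-27298) = -436898

-436898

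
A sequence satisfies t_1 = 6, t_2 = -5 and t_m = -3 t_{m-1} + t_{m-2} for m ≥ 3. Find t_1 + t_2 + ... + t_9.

20554

t_3 = -3(-5) + 6 = 21
t_4 = -3(21) + (-5) = -68
t_5 = -3(-68) + 21 = 225
t_6 = -3(225) + (-68) = -743
t_7 = -3(-743) + 225 = 2454
t_8 = -3(2454) + (-743) = -8105
t_9 = -3(-8105) + 2454 = 26769
Sum = 6 + (-5) + 21 + (-68) + 225 + (-743) + 2454 + (-8105) + 26769 = 20554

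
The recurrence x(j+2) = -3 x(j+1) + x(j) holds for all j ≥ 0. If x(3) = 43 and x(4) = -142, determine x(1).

4

Rearranging, x(j-2) = x(j) + 3 x(j-1).
x(2) = -142 + 3·43 = -13
x(1) = 43 + 3·(-13) = 4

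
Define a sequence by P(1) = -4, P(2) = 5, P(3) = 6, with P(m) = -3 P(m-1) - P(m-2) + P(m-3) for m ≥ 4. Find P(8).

P(4) = -3*6 - 5 + (-4) = -27
P(5) = -3*(-27) - 6 + 5 = 80
P(6) = -3*80 - (-27) + 6 = -207
P(7) = -3*(-207) - 80 + (-27) = 514
P(8) = -3*514 - (-207) + 80 = -1255

-1255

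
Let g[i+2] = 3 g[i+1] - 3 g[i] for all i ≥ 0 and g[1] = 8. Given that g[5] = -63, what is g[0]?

Let g[0] = v.
g[2] = 24 - 3v
g[3] = 48 - 9v
g[4] = 72 - 18v
g[5] = 72 - 27v
So 72 - 27v = -63, giving v = 5.

5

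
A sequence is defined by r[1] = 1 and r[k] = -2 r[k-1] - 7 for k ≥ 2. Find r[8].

-429

r[2] = -2(1) - 7 = -9
r[3] = -2(-9) - 7 = 11
r[4] = -2(11) - 7 = -29
r[5] = -2(-29) - 7 = 51
r[6] = -2(51) - 7 = -109
r[7] = -2(-109) - 7 = 211
r[8] = -2(211) - 7 = -429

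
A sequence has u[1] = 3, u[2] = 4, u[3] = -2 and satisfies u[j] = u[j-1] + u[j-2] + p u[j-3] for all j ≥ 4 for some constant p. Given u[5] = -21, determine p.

-3

u[4] = 2 + 3p
u[5] = 7p
So 7p = -21, giving p = -3.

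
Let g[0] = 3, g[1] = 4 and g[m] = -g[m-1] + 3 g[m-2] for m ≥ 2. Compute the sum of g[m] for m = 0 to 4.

g[2] = -4 + 3(3) = 5
g[3] = -5 + 3(4) = 7
g[4] = -7 + 3(5) = 8
Sum = 3 + 4 + 5 + 7 + 8 = 27

27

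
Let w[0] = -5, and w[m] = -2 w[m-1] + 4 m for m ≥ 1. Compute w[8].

-1496

w[1] = -2(-5) + 4 = 14
w[2] = -2(14) + 8 = -20
w[3] = -2(-20) + 12 = 52
w[4] = -2(52) + 16 = -88
w[5] = -2(-88) + 20 = 196
w[6] = -2(196) + 24 = -368
w[7] = -2(-368) + 28 = 764
w[8] = -2(764) + 32 = -1496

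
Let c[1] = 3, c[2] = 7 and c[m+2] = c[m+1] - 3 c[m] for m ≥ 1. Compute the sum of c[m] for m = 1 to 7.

123

c[3] = 7 - 3*3 = -2
c[4] = (-2) - 3*7 = -23
c[5] = (-23) - 3*(-2) = -17
c[6] = (-17) - 3*(-23) = 52
c[7] = 52 - 3*(-17) = 103
Sum = 3 + 7 + (-2) + (-23) + (-17) + 52 + 103 = 123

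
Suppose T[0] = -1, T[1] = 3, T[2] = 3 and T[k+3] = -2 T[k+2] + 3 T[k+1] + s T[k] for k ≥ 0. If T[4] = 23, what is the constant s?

4

T[3] = 3 - s
T[4] = 3 + 5s
So 3 + 5s = 23, giving s = 4.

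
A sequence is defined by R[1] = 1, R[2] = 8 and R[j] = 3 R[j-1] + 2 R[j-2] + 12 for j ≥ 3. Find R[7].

R[3] = 3·8 + 2·1 + 12 = 38
R[4] = 3·38 + 2·8 + 12 = 142
R[5] = 3·142 + 2·38 + 12 = 514
R[6] = 3·514 + 2·142 + 12 = 1838
R[7] = 3·1838 + 2·514 + 12 = 6554

6554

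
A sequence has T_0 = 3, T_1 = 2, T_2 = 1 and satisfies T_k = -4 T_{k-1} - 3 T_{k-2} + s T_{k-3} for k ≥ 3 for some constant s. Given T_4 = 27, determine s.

T_3 = -10 + 3s
T_4 = 37 - 10s
So 37 - 10s = 27, giving s = 1.

1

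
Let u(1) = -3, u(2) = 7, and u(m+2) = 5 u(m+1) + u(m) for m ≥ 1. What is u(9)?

630312

u(3) = 5*7 + (-3) = 32
u(4) = 5*32 + 7 = 167
u(5) = 5*167 + 32 = 867
u(6) = 5*867 + 167 = 4502
u(7) = 5*4502 + 867 = 23377
u(8) = 5*23377 + 4502 = 121387
u(9) = 5*121387 + 23377 = 630312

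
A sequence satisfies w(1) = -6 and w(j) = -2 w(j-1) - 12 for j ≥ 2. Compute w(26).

67108860

The fixed point is -12/(1 + 2) = -4, so w(j) + 4 = -2(w(j-1) + 4).
Hence w(j) = -2·(-2)^{j-1} - 4.
w(26) = -2·(-2)^{25} - 4 = -2·-33554432 - 4 = 67108860.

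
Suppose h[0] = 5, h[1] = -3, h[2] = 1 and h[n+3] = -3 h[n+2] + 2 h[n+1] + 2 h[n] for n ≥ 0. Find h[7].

h[3] = -3(1) + 2(-3) + 2(5) = 1
h[4] = -3(1) + 2(1) + 2(-3) = -7
h[5] = -3(-7) + 2(1) + 2(1) = 25
h[6] = -3(25) + 2(-7) + 2(1) = -87
h[7] = -3(-87) + 2(25) + 2(-7) = 297

297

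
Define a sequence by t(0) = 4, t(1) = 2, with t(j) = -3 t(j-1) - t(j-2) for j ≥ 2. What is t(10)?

-23866

t(2) = -3·2 - 4 = -10
t(3) = -3·(-10) - 2 = 28
t(4) = -3·28 - (-10) = -74
t(5) = -3·(-74) - 28 = 194
t(6) = -3·194 - (-74) = -508
t(7) = -3·(-508) - 194 = 1330
t(8) = -3·1330 - (-508) = -3482
t(9) = -3·(-3482) - 1330 = 9116
t(10) = -3·9116 - (-3482) = -23866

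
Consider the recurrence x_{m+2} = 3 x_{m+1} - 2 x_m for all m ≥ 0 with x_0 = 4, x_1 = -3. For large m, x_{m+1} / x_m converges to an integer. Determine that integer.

2

The characteristic equation is r^2 - 3r + 2 = 0, which factors as (r - 2)(r - 1) = 0.
So the roots are 2 and 1. Since |2| > |1| and the coefficient of 2^m is non-zero, the ratio tends to 2.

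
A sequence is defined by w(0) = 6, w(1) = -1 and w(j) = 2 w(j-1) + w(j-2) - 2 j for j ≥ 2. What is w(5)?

-61

w(2) = 2·(-1) + 6 - 4 = 0
w(3) = 2·0 + (-1) - 6 = -7
w(4) = 2·(-7) + 0 - 8 = -22
w(5) = 2·(-22) + (-7) - 10 = -61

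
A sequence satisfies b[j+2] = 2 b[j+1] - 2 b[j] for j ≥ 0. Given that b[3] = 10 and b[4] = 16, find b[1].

Rearranging, b[j-2] = (b[j] - 2 b[j-1]) / -2.
b[2] = (16 - 2(10)) / -2 = -4/-2 = 2
b[1] = (10 - 2(2)) / -2 = 6/-2 = -3

-3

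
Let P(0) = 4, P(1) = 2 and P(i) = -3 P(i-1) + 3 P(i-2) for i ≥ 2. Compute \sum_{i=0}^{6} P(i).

612

P(2) = -3*2 + 3*4 = 6
P(3) = -3*6 + 3*2 = -12
P(4) = -3*(-12) + 3*6 = 54
P(5) = -3*54 + 3*(-12) = -198
P(6) = -3*(-198) + 3*54 = 756
Sum = 4 + 2 + 6 + (-12) + 54 + (-198) + 756 = 612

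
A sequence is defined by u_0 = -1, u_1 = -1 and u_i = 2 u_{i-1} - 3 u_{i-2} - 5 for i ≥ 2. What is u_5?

u_2 = 2*(-1) - 3*(-1) - 5 = -4
u_3 = 2*(-4) - 3*(-1) - 5 = -10
u_4 = 2*(-10) - 3*(-4) - 5 = -13
u_5 = 2*(-13) - 3*(-10) - 5 = -1

-1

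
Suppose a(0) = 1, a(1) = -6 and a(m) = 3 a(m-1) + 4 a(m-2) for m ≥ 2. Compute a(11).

-4194306

a(2) = 3·(-6) + 4·1 = -14
a(3) = 3·(-14) + 4·(-6) = -66
a(4) = 3·(-66) + 4·(-14) = -254
a(5) = 3·(-254) + 4·(-66) = -1026
a(6) = 3·(-1026) + 4·(-254) = -4094
a(7) = 3·(-4094) + 4·(-1026) = -16386
a(8) = 3·(-16386) + 4·(-4094) = -65534
a(9) = 3·(-65534) + 4·(-16386) = -262146
a(10) = 3·(-262146) + 4·(-65534) = -1048574
a(11) = 3·(-1048574) + 4·(-262146) = -4194306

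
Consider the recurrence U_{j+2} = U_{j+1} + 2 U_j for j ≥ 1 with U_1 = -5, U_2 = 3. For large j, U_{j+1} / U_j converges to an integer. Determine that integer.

2

The characteristic equation is r^2 - r - 2 = 0, which factors as (r - 2)(r + 1) = 0.
So the roots are 2 and -1. Since |2| > |-1| and the coefficient of 2^j is non-zero, the ratio tends to 2.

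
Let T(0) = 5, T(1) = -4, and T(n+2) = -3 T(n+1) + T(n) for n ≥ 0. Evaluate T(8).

21653

T(2) = -3·(-4) + 5 = 17
T(3) = -3·17 + (-4) = -55
T(4) = -3·(-55) + 17 = 182
T(5) = -3·182 + (-55) = -601
T(6) = -3·(-601) + 182 = 1985
T(7) = -3·1985 + (-601) = -6556
T(8) = -3·(-6556) + 1985 = 21653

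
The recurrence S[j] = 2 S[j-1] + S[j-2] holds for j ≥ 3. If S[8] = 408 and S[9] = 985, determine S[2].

2

Rearranging, S[j-2] = S[j] - 2 S[j-1].
S[7] = 985 - 2(408) = 169
S[6] = 408 - 2(169) = 70
S[5] = 169 - 2(70) = 29
S[4] = 70 - 2(29) = 12
S[3] = 29 - 2(12) = 5
S[2] = 12 - 2(5) = 2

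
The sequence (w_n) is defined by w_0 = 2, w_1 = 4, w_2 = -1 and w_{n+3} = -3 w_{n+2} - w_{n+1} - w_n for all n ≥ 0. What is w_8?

w_3 = -3(-1) - 4 - 2 = -3
w_4 = -3(-3) - (-1) - 4 = 6
w_5 = -3(6) - (-3) - (-1) = -14
w_6 = -3(-14) - 6 - (-3) = 39
w_7 = -3(39) - (-14) - 6 = -109
w_8 = -3(-109) - 39 - (-14) = 302

302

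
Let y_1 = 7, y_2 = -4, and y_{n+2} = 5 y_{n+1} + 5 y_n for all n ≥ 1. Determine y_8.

y_3 = 5*(-4) + 5*7 = 15
y_4 = 5*15 + 5*(-4) = 55
y_5 = 5*55 + 5*15 = 350
y_6 = 5*350 + 5*55 = 2025
y_7 = 5*2025 + 5*350 = 11875
y_8 = 5*11875 + 5*2025 = 69500

69500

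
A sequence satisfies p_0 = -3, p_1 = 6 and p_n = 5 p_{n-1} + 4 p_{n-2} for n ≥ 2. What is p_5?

p_2 = 5*6 + 4*(-3) = 18
p_3 = 5*18 + 4*6 = 114
p_4 = 5*114 + 4*18 = 642
p_5 = 5*642 + 4*114 = 3666

3666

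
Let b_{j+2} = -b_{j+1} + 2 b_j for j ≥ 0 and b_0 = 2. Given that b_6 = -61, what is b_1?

5

Let b_1 = z.
b_2 = 4 - z
b_3 = -4 + 3z
b_4 = 12 - 5z
b_5 = -20 + 11z
b_6 = 44 - 21z
So 44 - 21z = -61, giving z = 5.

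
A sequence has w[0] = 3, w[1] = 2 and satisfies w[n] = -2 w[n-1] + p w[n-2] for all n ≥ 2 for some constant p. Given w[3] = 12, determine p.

-1

w[2] = -4 + 3p
w[3] = 8 - 4p
So 8 - 4p = 12, giving p = -1.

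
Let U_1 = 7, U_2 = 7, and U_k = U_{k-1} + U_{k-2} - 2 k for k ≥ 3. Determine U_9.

-52

U_3 = 7 + 7 - 6 = 8
U_4 = 8 + 7 - 8 = 7
U_5 = 7 + 8 - 10 = 5
U_6 = 5 + 7 - 12 = 0
U_7 = 0 + 5 - 14 = -9
U_8 = (-9) + 0 - 16 = -25
U_9 = (-25) + (-9) - 18 = -52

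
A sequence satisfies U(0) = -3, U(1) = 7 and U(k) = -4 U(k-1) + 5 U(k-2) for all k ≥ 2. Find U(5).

U(2) = -4(7) + 5(-3) = -43
U(3) = -4(-43) + 5(7) = 207
U(4) = -4(207) + 5(-43) = -1043
U(5) = -4(-1043) + 5(207) = 5207

5207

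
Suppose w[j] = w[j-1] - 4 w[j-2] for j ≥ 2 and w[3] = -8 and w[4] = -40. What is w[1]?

4

Rearranging, w[j-2] = (w[j] - w[j-1]) / -4.
w[2] = (-40 - (-8)) / -4 = -32/-4 = 8
w[1] = (-8 - 8) / -4 = -16/-4 = 4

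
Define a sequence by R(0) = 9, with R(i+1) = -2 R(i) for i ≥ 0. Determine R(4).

144

R(1) = -2(9) = -18
R(2) = -2(-18) = 36
R(3) = -2(36) = -72
R(4) = -2(-72) = 144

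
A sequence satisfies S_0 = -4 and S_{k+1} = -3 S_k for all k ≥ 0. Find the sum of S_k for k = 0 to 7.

S_1 = -3·(-4) = 12
S_2 = -3·12 = -36
S_3 = -3·(-36) = 108
S_4 = -3·108 = -324
S_5 = -3·(-324) = 972
S_6 = -3·972 = -2916
S_7 = -3·(-2916) = 8748
Sum = (-4) + 12 + (-36) + 108 + (-324) + 972 + (-2916) + 8748 = 6560

6560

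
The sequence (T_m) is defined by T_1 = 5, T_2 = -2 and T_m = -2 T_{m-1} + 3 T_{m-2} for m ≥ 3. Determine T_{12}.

T_3 = -2·(-2) + 3·5 = 19
T_4 = -2·19 + 3·(-2) = -44
T_5 = -2·(-44) + 3·19 = 145
T_6 = -2·145 + 3·(-44) = -422
T_7 = -2·(-422) + 3·145 = 1279
T_8 = -2·1279 + 3·(-422) = -3824
T_9 = -2·(-3824) + 3·1279 = 11485
T_{10} = -2·11485 + 3·(-3824) = -34442
T_{11} = -2·(-34442) + 3·11485 = 103339
T_{12} = -2·103339 + 3·(-34442) = -310004

-310004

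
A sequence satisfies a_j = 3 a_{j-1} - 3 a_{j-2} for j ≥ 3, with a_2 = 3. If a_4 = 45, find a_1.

Let a_1 = z.
a_3 = 9 - 3z
a_4 = 18 - 9z
So 18 - 9z = 45, giving z = -3.

-3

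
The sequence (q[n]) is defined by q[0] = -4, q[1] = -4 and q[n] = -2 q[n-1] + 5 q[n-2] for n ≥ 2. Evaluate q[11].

301764

q[2] = -2·(-4) + 5·(-4) = -12
q[3] = -2·(-12) + 5·(-4) = 4
q[4] = -2·4 + 5·(-12) = -68
q[5] = -2·(-68) + 5·4 = 156
q[6] = -2·156 + 5·(-68) = -652
q[7] = -2·(-652) + 5·156 = 2084
q[8] = -2·2084 + 5·(-652) = -7428
q[9] = -2·(-7428) + 5·2084 = 25276
q[10] = -2·25276 + 5·(-7428) = -87692
q[11] = -2·(-87692) + 5·25276 = 301764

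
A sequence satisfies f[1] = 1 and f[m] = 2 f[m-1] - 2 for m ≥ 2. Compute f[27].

The fixed point is -2/(1 - 2) = 2, so f[m] - 2 = 2(f[m-1] - 2).
Hence f[m] = -1·2^{m-1} + 2.
f[27] = -1·2^{26} + 2 = -1·67108864 + 2 = -67108862.

-67108862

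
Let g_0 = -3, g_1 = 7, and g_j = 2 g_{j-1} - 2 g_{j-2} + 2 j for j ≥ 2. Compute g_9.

38

g_2 = 2·7 - 2·(-3) + 4 = 24
g_3 = 2·24 - 2·7 + 6 = 40
g_4 = 2·40 - 2·24 + 8 = 40
g_5 = 2·40 - 2·40 + 10 = 10
g_6 = 2·10 - 2·40 + 12 = -48
g_7 = 2·(-48) - 2·10 + 14 = -102
g_8 = 2·(-102) - 2·(-48) + 16 = -92
g_9 = 2·(-92) - 2·(-102) + 18 = 38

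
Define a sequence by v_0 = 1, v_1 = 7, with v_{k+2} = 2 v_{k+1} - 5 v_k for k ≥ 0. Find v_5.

v_2 = 2·7 - 5·1 = 9
v_3 = 2·9 - 5·7 = -17
v_4 = 2·(-17) - 5·9 = -79
v_5 = 2·(-79) - 5·(-17) = -73

-73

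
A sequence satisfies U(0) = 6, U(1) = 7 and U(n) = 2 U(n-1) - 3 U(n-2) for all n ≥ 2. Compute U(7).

U(2) = 2(7) - 3(6) = -4
U(3) = 2(-4) - 3(7) = -29
U(4) = 2(-29) - 3(-4) = -46
U(5) = 2(-46) - 3(-29) = -5
U(6) = 2(-5) - 3(-46) = 128
U(7) = 2(128) - 3(-5) = 271

271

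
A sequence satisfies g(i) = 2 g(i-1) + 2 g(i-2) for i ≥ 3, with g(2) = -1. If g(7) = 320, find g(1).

5

Let g(1) = z.
g(3) = -2 + 2z
g(4) = -6 + 4z
g(5) = -16 + 12z
g(6) = -44 + 32z
g(7) = -120 + 88z
So -120 + 88z = 320, giving z = 5.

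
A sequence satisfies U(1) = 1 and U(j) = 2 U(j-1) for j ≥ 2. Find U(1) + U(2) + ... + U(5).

U(2) = 2·1 = 2
U(3) = 2·2 = 4
U(4) = 2·4 = 8
U(5) = 2·8 = 16
Sum = 1 + 2 + 4 + 8 + 16 = 31

31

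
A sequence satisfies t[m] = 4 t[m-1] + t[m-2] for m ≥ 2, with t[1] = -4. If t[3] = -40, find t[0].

7

Let t[0] = x.
t[2] = -16 + x
t[3] = -68 + 4x
So -68 + 4x = -40, giving x = 7.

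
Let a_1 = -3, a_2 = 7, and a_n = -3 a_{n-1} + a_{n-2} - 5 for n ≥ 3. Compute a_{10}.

a_3 = -3·7 + (-3) - 5 = -29
a_4 = -3·(-29) + 7 - 5 = 89
a_5 = -3·89 + (-29) - 5 = -301
a_6 = -3·(-301) + 89 - 5 = 987
a_7 = -3·987 + (-301) - 5 = -3267
a_8 = -3·(-3267) + 987 - 5 = 10783
a_9 = -3·10783 + (-3267) - 5 = -35621
a_{10} = -3·(-35621) + 10783 - 5 = 117641

117641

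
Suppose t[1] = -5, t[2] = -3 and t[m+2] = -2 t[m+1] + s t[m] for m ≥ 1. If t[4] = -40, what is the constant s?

t[3] = 6 - 5s
t[4] = -12 + 7s
So -12 + 7s = -40, giving s = -4.

-4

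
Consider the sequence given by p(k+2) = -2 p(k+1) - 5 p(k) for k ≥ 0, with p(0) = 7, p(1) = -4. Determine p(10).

p(2) = -2(-4) - 5(7) = -27
p(3) = -2(-27) - 5(-4) = 74
p(4) = -2(74) - 5(-27) = -13
p(5) = -2(-13) - 5(74) = -344
p(6) = -2(-344) - 5(-13) = 753
p(7) = -2(753) - 5(-344) = 214
p(8) = -2(214) - 5(753) = -4193
p(9) = -2(-4193) - 5(214) = 7316
p(10) = -2(7316) - 5(-4193) = 6333

6333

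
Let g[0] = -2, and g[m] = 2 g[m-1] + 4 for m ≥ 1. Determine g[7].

g[1] = 2(-2) + 4 = 0
g[2] = 2(0) + 4 = 4
g[3] = 2(4) + 4 = 12
g[4] = 2(12) + 4 = 28
g[5] = 2(28) + 4 = 60
g[6] = 2(60) + 4 = 124
g[7] = 2(124) + 4 = 252

252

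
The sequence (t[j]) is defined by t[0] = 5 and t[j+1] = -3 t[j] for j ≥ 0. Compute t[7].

-10935

t[1] = -3(5) = -15
t[2] = -3(-15) = 45
t[3] = -3(45) = -135
t[4] = -3(-135) = 405
t[5] = -3(405) = -1215
t[6] = -3(-1215) = 3645
t[7] = -3(3645) = -10935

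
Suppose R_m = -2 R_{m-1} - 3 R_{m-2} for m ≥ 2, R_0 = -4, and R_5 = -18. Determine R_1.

6

Let R_1 = v.
R_2 = 12 - 2v
R_3 = -24 + v
R_4 = 12 + 4v
R_5 = 48 - 11v
So 48 - 11v = -18, giving v = 6.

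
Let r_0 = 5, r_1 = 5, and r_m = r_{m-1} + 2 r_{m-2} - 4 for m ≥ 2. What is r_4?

35

r_2 = 5 + 2·5 - 4 = 11
r_3 = 11 + 2·5 - 4 = 17
r_4 = 17 + 2·11 - 4 = 35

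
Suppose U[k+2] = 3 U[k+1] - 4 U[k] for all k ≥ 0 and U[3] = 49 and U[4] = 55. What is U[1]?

5

Rearranging, U[k-2] = (U[k] - 3 U[k-1]) / -4.
U[2] = (55 - 3·49) / -4 = -92/-4 = 23
U[1] = (49 - 3·23) / -4 = -20/-4 = 5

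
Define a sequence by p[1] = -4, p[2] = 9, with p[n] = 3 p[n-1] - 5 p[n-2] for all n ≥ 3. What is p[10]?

10104

p[3] = 3(9) - 5(-4) = 47
p[4] = 3(47) - 5(9) = 96
p[5] = 3(96) - 5(47) = 53
p[6] = 3(53) - 5(96) = -321
p[7] = 3(-321) - 5(53) = -1228
p[8] = 3(-1228) - 5(-321) = -2079
p[9] = 3(-2079) - 5(-1228) = -97
p[10] = 3(-97) - 5(-2079) = 10104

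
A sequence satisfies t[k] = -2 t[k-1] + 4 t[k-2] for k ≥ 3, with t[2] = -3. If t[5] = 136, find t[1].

Let t[1] = x.
t[3] = 6 + 4x
t[4] = -24 - 8x
t[5] = 72 + 32x
So 72 + 32x = 136, giving x = 2.

2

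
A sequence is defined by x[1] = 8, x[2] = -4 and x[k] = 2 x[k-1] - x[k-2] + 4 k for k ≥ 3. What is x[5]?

x[3] = 2(-4) - 8 + 12 = -4
x[4] = 2(-4) - (-4) + 16 = 12
x[5] = 2(12) - (-4) + 20 = 48

48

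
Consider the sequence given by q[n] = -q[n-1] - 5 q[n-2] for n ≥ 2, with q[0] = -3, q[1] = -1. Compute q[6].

q[2] = -(-1) - 5(-3) = 16
q[3] = -16 - 5(-1) = -11
q[4] = -(-11) - 5(16) = -69
q[5] = -(-69) - 5(-11) = 124
q[6] = -124 - 5(-69) = 221

221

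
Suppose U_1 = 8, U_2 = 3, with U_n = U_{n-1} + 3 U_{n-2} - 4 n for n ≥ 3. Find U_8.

171

U_3 = 3 + 3*8 - 12 = 15
U_4 = 15 + 3*3 - 16 = 8
U_5 = 8 + 3*15 - 20 = 33
U_6 = 33 + 3*8 - 24 = 33
U_7 = 33 + 3*33 - 28 = 104
U_8 = 104 + 3*33 - 32 = 171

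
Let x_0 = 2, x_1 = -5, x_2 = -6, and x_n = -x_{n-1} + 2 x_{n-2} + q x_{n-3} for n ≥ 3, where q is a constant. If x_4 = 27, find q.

-5

x_3 = -4 + 2q
x_4 = -8 - 7q
So -8 - 7q = 27, giving q = -5.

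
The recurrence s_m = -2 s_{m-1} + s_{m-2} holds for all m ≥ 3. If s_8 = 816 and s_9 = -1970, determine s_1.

Rearranging, s_{m-2} = s_m + 2 s_{m-1}.
s_7 = -1970 + 2(816) = -338
s_6 = 816 + 2(-338) = 140
s_5 = -338 + 2(140) = -58
s_4 = 140 + 2(-58) = 24
s_3 = -58 + 2(24) = -10
s_2 = 24 + 2(-10) = 4
s_1 = -10 + 2(4) = -2

-2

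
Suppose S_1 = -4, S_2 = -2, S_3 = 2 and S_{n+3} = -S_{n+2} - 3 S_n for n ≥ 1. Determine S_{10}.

S_4 = -2 - 3(-4) = 10
S_5 = -10 - 3(-2) = -4
S_6 = -(-4) - 3(2) = -2
S_7 = -(-2) - 3(10) = -28
S_8 = -(-28) - 3(-4) = 40
S_9 = -40 - 3(-2) = -34
S_{10} = -(-34) - 3(-28) = 118

118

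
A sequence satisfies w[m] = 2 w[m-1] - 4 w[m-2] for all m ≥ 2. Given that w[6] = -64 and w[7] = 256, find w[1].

Rearranging, w[m-2] = (w[m] - 2 w[m-1]) / -4.
w[5] = (256 - 2(-64)) / -4 = 384/-4 = -96
w[4] = (-64 - 2(-96)) / -4 = 128/-4 = -32
w[3] = (-96 - 2(-32)) / -4 = -32/-4 = 8
w[2] = (-32 - 2(8)) / -4 = -48/-4 = 12
w[1] = (8 - 2(12)) / -4 = -16/-4 = 4

4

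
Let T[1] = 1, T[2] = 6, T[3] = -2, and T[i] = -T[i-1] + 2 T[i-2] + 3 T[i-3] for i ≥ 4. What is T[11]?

T[4] = -(-2) + 2(6) + 3(1) = 17
T[5] = -17 + 2(-2) + 3(6) = -3
T[6] = -(-3) + 2(17) + 3(-2) = 31
T[7] = -31 + 2(-3) + 3(17) = 14
T[8] = -14 + 2(31) + 3(-3) = 39
T[9] = -39 + 2(14) + 3(31) = 82
T[10] = -82 + 2(39) + 3(14) = 38
T[11] = -38 + 2(82) + 3(39) = 243

243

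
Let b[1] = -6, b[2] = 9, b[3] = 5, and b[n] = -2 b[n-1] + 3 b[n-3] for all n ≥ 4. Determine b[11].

-2185

b[4] = -2(5) + 3(-6) = -28
b[5] = -2(-28) + 3(9) = 83
b[6] = -2(83) + 3(5) = -151
b[7] = -2(-151) + 3(-28) = 218
b[8] = -2(218) + 3(83) = -187
b[9] = -2(-187) + 3(-151) = -79
b[10] = -2(-79) + 3(218) = 812
b[11] = -2(812) + 3(-187) = -2185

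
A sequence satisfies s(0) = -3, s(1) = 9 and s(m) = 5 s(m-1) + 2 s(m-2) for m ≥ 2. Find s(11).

147635013

s(2) = 5·9 + 2·(-3) = 39
s(3) = 5·39 + 2·9 = 213
s(4) = 5·213 + 2·39 = 1143
s(5) = 5·1143 + 2·213 = 6141
s(6) = 5·6141 + 2·1143 = 32991
s(7) = 5·32991 + 2·6141 = 177237
s(8) = 5·177237 + 2·32991 = 952167
s(9) = 5·952167 + 2·177237 = 5115309
s(10) = 5·5115309 + 2·952167 = 27480879
s(11) = 5·27480879 + 2·5115309 = 147635013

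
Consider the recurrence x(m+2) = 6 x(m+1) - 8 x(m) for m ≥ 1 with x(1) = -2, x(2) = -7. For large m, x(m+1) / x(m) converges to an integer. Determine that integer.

4

The characteristic equation is r^2 - 6r + 8 = 0, which factors as (r - 4)(r - 2) = 0.
So the roots are 4 and 2. Since |4| > |2| and the coefficient of 4^m is non-zero, the ratio tends to 4.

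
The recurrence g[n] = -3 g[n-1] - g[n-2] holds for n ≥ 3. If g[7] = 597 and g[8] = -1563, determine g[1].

-3

Rearranging, g[n-2] = -(g[n] + 3 g[n-1]).
g[6] = -(-1563 + 3·597) = -228
g[5] = -(597 + 3·(-228)) = 87
g[4] = -(-228 + 3·87) = -33
g[3] = -(87 + 3·(-33)) = 12
g[2] = -(-33 + 3·12) = -3
g[1] = -(12 + 3·(-3)) = -3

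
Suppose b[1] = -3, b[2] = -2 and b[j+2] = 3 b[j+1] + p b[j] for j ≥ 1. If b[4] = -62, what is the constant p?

4

b[3] = -6 - 3p
b[4] = -18 - 11p
So -18 - 11p = -62, giving p = 4.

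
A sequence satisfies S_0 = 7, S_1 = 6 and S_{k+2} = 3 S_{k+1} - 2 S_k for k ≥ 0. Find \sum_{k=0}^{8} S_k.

S_2 = 3(6) - 2(7) = 4
S_3 = 3(4) - 2(6) = 0
S_4 = 3(0) - 2(4) = -8
S_5 = 3(-8) - 2(0) = -24
S_6 = 3(-24) - 2(-8) = -56
S_7 = 3(-56) - 2(-24) = -120
S_8 = 3(-120) - 2(-56) = -248
Sum = 7 + 6 + 4 + 0 + (-8) + (-24) + (-56) + (-120) + (-248) = -439

-439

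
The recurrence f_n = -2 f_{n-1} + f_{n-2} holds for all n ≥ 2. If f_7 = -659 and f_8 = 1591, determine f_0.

7

Rearranging, f_{n-2} = f_n + 2 f_{n-1}.
f_6 = 1591 + 2(-659) = 273
f_5 = -659 + 2(273) = -113
f_4 = 273 + 2(-113) = 47
f_3 = -113 + 2(47) = -19
f_2 = 47 + 2(-19) = 9
f_1 = -19 + 2(9) = -1
f_0 = 9 + 2(-1) = 7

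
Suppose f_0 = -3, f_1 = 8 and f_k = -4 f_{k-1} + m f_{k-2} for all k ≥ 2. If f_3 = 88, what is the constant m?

f_2 = -32 - 3m
f_3 = 128 + 20m
So 128 + 20m = 88, giving m = -2.

-2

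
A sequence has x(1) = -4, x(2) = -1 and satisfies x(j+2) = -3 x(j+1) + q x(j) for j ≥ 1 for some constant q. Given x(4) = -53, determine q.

-4

x(3) = 3 - 4q
x(4) = -9 + 11q
So -9 + 11q = -53, giving q = -4.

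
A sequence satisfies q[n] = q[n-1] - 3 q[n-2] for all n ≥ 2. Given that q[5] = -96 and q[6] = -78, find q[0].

-6

Rearranging, q[n-2] = (q[n] - q[n-1]) / -3.
q[4] = (-78 - (-96)) / -3 = 18/-3 = -6
q[3] = (-96 - (-6)) / -3 = -90/-3 = 30
q[2] = (-6 - 30) / -3 = -36/-3 = 12
q[1] = (30 - 12) / -3 = 18/-3 = -6
q[0] = (12 - (-6)) / -3 = 18/-3 = -6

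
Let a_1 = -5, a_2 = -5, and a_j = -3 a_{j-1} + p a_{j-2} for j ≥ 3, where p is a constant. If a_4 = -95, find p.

a_3 = 15 - 5p
a_4 = -45 + 10p
So -45 + 10p = -95, giving p = -5.

-5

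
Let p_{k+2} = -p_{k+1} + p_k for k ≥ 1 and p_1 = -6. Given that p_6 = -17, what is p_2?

Let p_2 = v.
p_3 = -6 - v
p_4 = 6 + 2v
p_5 = -12 - 3v
p_6 = 18 + 5v
So 18 + 5v = -17, giving v = -7.

-7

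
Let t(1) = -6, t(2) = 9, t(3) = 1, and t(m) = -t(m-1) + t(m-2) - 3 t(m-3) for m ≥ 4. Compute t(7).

t(4) = -1 + 9 - 3(-6) = 26
t(5) = -26 + 1 - 3(9) = -52
t(6) = -(-52) + 26 - 3(1) = 75
t(7) = -75 + (-52) - 3(26) = -205

-205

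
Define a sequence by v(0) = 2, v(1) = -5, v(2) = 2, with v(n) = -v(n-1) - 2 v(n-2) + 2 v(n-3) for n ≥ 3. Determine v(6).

70

v(3) = -2 - 2(-5) + 2(2) = 12
v(4) = -12 - 2(2) + 2(-5) = -26
v(5) = -(-26) - 2(12) + 2(2) = 6
v(6) = -6 - 2(-26) + 2(12) = 70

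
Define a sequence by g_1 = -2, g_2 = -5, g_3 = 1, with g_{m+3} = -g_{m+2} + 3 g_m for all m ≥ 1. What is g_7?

-32

g_4 = -1 + 3·(-2) = -7
g_5 = -(-7) + 3·(-5) = -8
g_6 = -(-8) + 3·1 = 11
g_7 = -11 + 3·(-7) = -32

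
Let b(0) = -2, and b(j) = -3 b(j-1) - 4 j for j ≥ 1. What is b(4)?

-106

b(1) = -3·(-2) - 4 = 2
b(2) = -3·2 - 8 = -14
b(3) = -3·(-14) - 12 = 30
b(4) = -3·30 - 16 = -106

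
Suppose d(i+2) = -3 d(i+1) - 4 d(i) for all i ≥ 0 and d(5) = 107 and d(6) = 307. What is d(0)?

Rearranging, d(i-2) = (d(i) + 3 d(i-1)) / -4.
d(4) = (307 + 3(107)) / -4 = 628/-4 = -157
d(3) = (107 + 3(-157)) / -4 = -364/-4 = 91
d(2) = (-157 + 3(91)) / -4 = 116/-4 = -29
d(1) = (91 + 3(-29)) / -4 = 4/-4 = -1
d(0) = (-29 + 3(-1)) / -4 = -32/-4 = 8

8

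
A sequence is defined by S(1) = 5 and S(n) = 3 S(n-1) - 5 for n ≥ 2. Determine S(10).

49210

S(2) = 3(5) - 5 = 10
S(3) = 3(10) - 5 = 25
S(4) = 3(25) - 5 = 70
S(5) = 3(70) - 5 = 205
S(6) = 3(205) - 5 = 610
S(7) = 3(610) - 5 = 1825
S(8) = 3(1825) - 5 = 5470
S(9) = 3(5470) - 5 = 16405
S(10) = 3(16405) - 5 = 49210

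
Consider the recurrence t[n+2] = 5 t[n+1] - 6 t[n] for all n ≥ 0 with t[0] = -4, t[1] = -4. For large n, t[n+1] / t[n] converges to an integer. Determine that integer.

3

The characteristic equation is r^2 - 5r + 6 = 0, which factors as (r - 3)(r - 2) = 0.
So the roots are 3 and 2. Since |3| > |2| and the coefficient of 3^n is non-zero, the ratio tends to 3.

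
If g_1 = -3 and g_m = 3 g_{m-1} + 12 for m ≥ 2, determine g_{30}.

205891132094643

The fixed point is 12/(1 - 3) = -6, so g_m + 6 = 3(g_{m-1} + 6).
Hence g_m = 3·3^{m-1} - 6.
g_{30} = 3·3^{29} - 6 = 3·68630377364883 - 6 = 205891132094643.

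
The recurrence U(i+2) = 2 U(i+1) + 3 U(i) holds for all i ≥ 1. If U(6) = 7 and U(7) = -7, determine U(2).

Rearranging, U(i-2) = (U(i) - 2 U(i-1)) / 3.
U(5) = (-7 - 2(7)) / 3 = -21/3 = -7
U(4) = (7 - 2(-7)) / 3 = 21/3 = 7
U(3) = (-7 - 2(7)) / 3 = -21/3 = -7
U(2) = (7 - 2(-7)) / 3 = 21/3 = 7

7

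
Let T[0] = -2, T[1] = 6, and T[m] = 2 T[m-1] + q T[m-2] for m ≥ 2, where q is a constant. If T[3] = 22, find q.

T[2] = 12 - 2q
T[3] = 24 + 2q
So 24 + 2q = 22, giving q = -1.

-1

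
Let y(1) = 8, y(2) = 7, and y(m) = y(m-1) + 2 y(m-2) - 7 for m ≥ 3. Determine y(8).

343

y(3) = 7 + 2*8 - 7 = 16
y(4) = 16 + 2*7 - 7 = 23
y(5) = 23 + 2*16 - 7 = 48
y(6) = 48 + 2*23 - 7 = 87
y(7) = 87 + 2*48 - 7 = 176
y(8) = 176 + 2*87 - 7 = 343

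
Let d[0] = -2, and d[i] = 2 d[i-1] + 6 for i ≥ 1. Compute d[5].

d[1] = 2(-2) + 6 = 2
d[2] = 2(2) + 6 = 10
d[3] = 2(10) + 6 = 26
d[4] = 2(26) + 6 = 58
d[5] = 2(58) + 6 = 122

122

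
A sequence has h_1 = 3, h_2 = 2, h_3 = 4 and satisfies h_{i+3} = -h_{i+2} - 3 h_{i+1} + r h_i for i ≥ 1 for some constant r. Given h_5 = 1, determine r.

-3

h_4 = -10 + 3r
h_5 = -2 - r
So -2 - r = 1, giving r = -3.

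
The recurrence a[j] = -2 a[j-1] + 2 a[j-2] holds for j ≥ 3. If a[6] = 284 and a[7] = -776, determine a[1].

-2

Rearranging, a[j-2] = (a[j] + 2 a[j-1]) / 2.
a[5] = (-776 + 2(284)) / 2 = -208/2 = -104
a[4] = (284 + 2(-104)) / 2 = 76/2 = 38
a[3] = (-104 + 2(38)) / 2 = -28/2 = -14
a[2] = (38 + 2(-14)) / 2 = 10/2 = 5
a[1] = (-14 + 2(5)) / 2 = -4/2 = -2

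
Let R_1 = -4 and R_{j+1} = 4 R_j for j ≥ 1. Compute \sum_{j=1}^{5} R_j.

R_2 = 4·(-4) = -16
R_3 = 4·(-16) = -64
R_4 = 4·(-64) = -256
R_5 = 4·(-256) = -1024
Sum = (-4) + (-16) + (-64) + (-256) + (-1024) = -1364

-1364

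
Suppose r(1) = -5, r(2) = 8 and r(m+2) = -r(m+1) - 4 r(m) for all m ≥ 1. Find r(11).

r(3) = -8 - 4·(-5) = 12
r(4) = -12 - 4·8 = -44
r(5) = -(-44) - 4·12 = -4
r(6) = -(-4) - 4·(-44) = 180
r(7) = -180 - 4·(-4) = -164
r(8) = -(-164) - 4·180 = -556
r(9) = -(-556) - 4·(-164) = 1212
r(10) = -1212 - 4·(-556) = 1012
r(11) = -1012 - 4·1212 = -5860

-5860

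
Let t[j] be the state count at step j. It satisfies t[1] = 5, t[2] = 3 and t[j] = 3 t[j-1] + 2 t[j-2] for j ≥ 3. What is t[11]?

t[3] = 3*3 + 2*5 = 19
t[4] = 3*19 + 2*3 = 63
t[5] = 3*63 + 2*19 = 227
t[6] = 3*227 + 2*63 = 807
t[7] = 3*807 + 2*227 = 2875
t[8] = 3*2875 + 2*807 = 10239
t[9] = 3*10239 + 2*2875 = 36467
t[10] = 3*36467 + 2*10239 = 129879
t[11] = 3*129879 + 2*36467 = 462571

462571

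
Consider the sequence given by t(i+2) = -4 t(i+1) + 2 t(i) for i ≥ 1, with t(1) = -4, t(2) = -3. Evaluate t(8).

-8472

t(3) = -4*(-3) + 2*(-4) = 4
t(4) = -4*4 + 2*(-3) = -22
t(5) = -4*(-22) + 2*4 = 96
t(6) = -4*96 + 2*(-22) = -428
t(7) = -4*(-428) + 2*96 = 1904
t(8) = -4*1904 + 2*(-428) = -8472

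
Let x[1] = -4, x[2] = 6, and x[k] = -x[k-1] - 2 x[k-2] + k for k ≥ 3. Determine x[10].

-58

x[3] = -6 - 2(-4) + 3 = 5
x[4] = -5 - 2(6) + 4 = -13
x[5] = -(-13) - 2(5) + 5 = 8
x[6] = -8 - 2(-13) + 6 = 24
x[7] = -24 - 2(8) + 7 = -33
x[8] = -(-33) - 2(24) + 8 = -7
x[9] = -(-7) - 2(-33) + 9 = 82
x[10] = -82 - 2(-7) + 10 = -58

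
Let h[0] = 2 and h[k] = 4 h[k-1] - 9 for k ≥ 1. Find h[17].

The fixed point is -9/(1 - 4) = 3, so h[k] - 3 = 4(h[k-1] - 3).
Hence h[k] = -1·4^k + 3.
h[17] = -1·4^{17} + 3 = -1·17179869184 + 3 = -17179869181.

-17179869181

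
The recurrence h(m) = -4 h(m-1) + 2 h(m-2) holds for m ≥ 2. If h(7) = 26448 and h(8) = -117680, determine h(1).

Rearranging, h(m-2) = (h(m) + 4 h(m-1)) / 2.
h(6) = (-117680 + 4·26448) / 2 = -11888/2 = -5944
h(5) = (26448 + 4·(-5944)) / 2 = 2672/2 = 1336
h(4) = (-5944 + 4·1336) / 2 = -600/2 = -300
h(3) = (1336 + 4·(-300)) / 2 = 136/2 = 68
h(2) = (-300 + 4·68) / 2 = -28/2 = -14
h(1) = (68 + 4·(-14)) / 2 = 12/2 = 6

6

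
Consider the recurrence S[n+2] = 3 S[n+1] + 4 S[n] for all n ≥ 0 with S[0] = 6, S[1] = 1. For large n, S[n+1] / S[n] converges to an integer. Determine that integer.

4

The characteristic equation is r^2 - 3r - 4 = 0, which factors as (r - 4)(r + 1) = 0.
So the roots are 4 and -1. Since |4| > |-1| and the coefficient of 4^n is non-zero, the ratio tends to 4.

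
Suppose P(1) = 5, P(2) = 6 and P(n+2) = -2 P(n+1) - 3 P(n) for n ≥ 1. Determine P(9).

-531

P(3) = -2·6 - 3·5 = -27
P(4) = -2·(-27) - 3·6 = 36
P(5) = -2·36 - 3·(-27) = 9
P(6) = -2·9 - 3·36 = -126
P(7) = -2·(-126) - 3·9 = 225
P(8) = -2·225 - 3·(-126) = -72
P(9) = -2·(-72) - 3·225 = -531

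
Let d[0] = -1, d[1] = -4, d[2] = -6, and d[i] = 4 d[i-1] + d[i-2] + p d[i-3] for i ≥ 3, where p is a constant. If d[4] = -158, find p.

5

d[3] = -28 - p
d[4] = -118 - 8p
So -118 - 8p = -158, giving p = 5.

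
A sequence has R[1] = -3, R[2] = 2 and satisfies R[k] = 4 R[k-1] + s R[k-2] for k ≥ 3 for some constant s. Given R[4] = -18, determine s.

5

R[3] = 8 - 3s
R[4] = 32 - 10s
So 32 - 10s = -18, giving s = 5.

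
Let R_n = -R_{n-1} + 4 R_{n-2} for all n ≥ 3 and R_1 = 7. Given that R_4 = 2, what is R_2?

Let R_2 = x.
R_3 = 28 - x
R_4 = -28 + 5x
So -28 + 5x = 2, giving x = 6.

6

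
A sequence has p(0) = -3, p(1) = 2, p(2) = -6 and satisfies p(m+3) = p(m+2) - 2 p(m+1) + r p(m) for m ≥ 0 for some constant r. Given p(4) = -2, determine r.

4

p(3) = -10 - 3r
p(4) = 2 - r
So 2 - r = -2, giving r = 4.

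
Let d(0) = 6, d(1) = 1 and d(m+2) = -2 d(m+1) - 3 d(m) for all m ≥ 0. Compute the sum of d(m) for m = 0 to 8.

-322

d(2) = -2·1 - 3·6 = -20
d(3) = -2·(-20) - 3·1 = 37
d(4) = -2·37 - 3·(-20) = -14
d(5) = -2·(-14) - 3·37 = -83
d(6) = -2·(-83) - 3·(-14) = 208
d(7) = -2·208 - 3·(-83) = -167
d(8) = -2·(-167) - 3·208 = -290
Sum = 6 + 1 + (-20) + 37 + (-14) + (-83) + 208 + (-167) + (-290) = -322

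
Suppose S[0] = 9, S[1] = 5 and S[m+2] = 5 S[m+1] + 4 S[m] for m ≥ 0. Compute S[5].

S[2] = 5·5 + 4·9 = 61
S[3] = 5·61 + 4·5 = 325
S[4] = 5·325 + 4·61 = 1869
S[5] = 5·1869 + 4·325 = 10645

10645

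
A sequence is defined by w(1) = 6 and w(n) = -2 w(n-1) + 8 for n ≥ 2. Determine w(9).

856

w(2) = -2·6 + 8 = -4
w(3) = -2·(-4) + 8 = 16
w(4) = -2·16 + 8 = -24
w(5) = -2·(-24) + 8 = 56
w(6) = -2·56 + 8 = -104
w(7) = -2·(-104) + 8 = 216
w(8) = -2·216 + 8 = -424
w(9) = -2·(-424) + 8 = 856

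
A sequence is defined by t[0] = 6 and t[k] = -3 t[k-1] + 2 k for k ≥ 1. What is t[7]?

t[1] = -3*6 + 2 = -16
t[2] = -3*(-16) + 4 = 52
t[3] = -3*52 + 6 = -150
t[4] = -3*(-150) + 8 = 458
t[5] = -3*458 + 10 = -1364
t[6] = -3*(-1364) + 12 = 4104
t[7] = -3*4104 + 14 = -12298

-12298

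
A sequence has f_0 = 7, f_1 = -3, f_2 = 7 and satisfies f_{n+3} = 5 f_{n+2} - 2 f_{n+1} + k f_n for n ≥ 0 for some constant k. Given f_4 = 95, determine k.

-3

f_3 = 41 + 7k
f_4 = 191 + 32k
So 191 + 32k = 95, giving k = -3.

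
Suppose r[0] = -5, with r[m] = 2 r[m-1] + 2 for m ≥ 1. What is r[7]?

-386

r[1] = 2·(-5) + 2 = -8
r[2] = 2·(-8) + 2 = -14
r[3] = 2·(-14) + 2 = -26
r[4] = 2·(-26) + 2 = -50
r[5] = 2·(-50) + 2 = -98
r[6] = 2·(-98) + 2 = -194
r[7] = 2·(-194) + 2 = -386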